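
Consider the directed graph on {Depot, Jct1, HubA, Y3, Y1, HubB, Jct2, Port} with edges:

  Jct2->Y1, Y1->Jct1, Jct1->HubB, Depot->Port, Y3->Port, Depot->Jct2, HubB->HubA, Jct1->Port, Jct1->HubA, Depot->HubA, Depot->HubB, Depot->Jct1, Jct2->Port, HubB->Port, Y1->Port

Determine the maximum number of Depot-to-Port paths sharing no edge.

4

Assign every edge capacity 1; by Menger, the answer equals the max flow.
Path Depot→Port (+1); total 1.
Path Depot→Jct1→Port (+1); total 2.
Path Depot→HubB→Port (+1); total 3.
Path Depot→Jct2→Port (+1); total 4.
No residual Depot→Port path; max flow = 4.
Certifying cut of size 4: {Depot→HubB, Depot→Jct1, Depot→Jct2, Depot→Port}.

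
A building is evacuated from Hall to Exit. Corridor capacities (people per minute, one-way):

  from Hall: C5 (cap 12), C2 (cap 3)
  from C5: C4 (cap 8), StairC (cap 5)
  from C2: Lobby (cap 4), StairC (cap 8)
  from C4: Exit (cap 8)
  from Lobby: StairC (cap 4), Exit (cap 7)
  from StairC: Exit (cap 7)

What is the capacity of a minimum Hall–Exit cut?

Augment Hall→C5→C4→Exit: bottleneck 8, flow now 8.
Augment Hall→C5→StairC→Exit: bottleneck 4, flow now 12.
Augment Hall→C2→Lobby→Exit: bottleneck 3, flow now 15.
No augmenting path remains; maximum flow = 15.
By max-flow min-cut, the minimum cut capacity equals the max flow.
In the residual graph, reachable from Hall: {Hall}.
Min-cut edges: Hall→C5 (12), Hall→C2 (3); capacity 12 + 3 = 15.

15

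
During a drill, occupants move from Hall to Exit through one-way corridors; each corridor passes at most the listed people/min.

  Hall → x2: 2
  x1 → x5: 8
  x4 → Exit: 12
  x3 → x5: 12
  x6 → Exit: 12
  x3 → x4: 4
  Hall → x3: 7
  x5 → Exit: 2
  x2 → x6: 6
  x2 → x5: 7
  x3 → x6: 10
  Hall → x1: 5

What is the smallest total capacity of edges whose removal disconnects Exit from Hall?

Augment Hall→x1→x5→Exit: bottleneck 2, flow now 2.
Augment Hall→x2→x6→Exit: bottleneck 2, flow now 4.
Augment Hall→x3→x4→Exit: bottleneck 4, flow now 8.
Augment Hall→x3→x6→Exit: bottleneck 3, flow now 11.
No augmenting path remains; maximum flow = 11.
By max-flow min-cut, the minimum cut capacity equals the max flow.
In the residual graph, reachable from Hall: {Hall, x1, x5}.
Min-cut edges: Hall→x2 (2), Hall→x3 (7), x5→Exit (2); capacity 2 + 7 + 2 = 11.

11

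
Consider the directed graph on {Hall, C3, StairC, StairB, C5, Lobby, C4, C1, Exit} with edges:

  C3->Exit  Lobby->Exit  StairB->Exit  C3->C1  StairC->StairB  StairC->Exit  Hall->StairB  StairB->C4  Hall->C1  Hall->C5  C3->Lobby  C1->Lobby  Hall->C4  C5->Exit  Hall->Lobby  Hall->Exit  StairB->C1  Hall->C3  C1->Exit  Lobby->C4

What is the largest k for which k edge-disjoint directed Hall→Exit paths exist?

6

Assign every edge capacity 1; by Menger, the answer equals the max flow.
Path Hall→Exit (+1); total 1.
Path Hall→C3→Exit (+1); total 2.
Path Hall→StairB→Exit (+1); total 3.
Path Hall→C5→Exit (+1); total 4.
Path Hall→Lobby→Exit (+1); total 5.
Path Hall→C1→Exit (+1); total 6.
No residual Hall→Exit path; max flow = 6.
Certifying cut of size 6: {Hall→C1, Hall→C3, Hall→C5, Hall→Exit, Hall→Lobby, Hall→StairB}.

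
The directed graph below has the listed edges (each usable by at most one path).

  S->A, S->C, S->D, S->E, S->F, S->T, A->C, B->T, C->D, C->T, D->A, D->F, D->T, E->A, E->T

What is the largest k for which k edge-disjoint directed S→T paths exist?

Assign every edge capacity 1; by Menger, the answer equals the max flow.
Path S→T (+1); total 1.
Path S→C→T (+1); total 2.
Path S→D→T (+1); total 3.
Path S→E→T (+1); total 4.
No residual S→T path; max flow = 4.
Certifying cut of size 4: {C→T, D→T, S→E, S→T}.

4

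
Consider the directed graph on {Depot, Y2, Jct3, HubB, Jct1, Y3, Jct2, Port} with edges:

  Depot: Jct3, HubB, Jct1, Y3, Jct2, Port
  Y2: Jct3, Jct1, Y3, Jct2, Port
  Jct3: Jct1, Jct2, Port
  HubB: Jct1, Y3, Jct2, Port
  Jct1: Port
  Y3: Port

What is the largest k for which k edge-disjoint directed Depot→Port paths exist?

Assign every edge capacity 1; by Menger, the answer equals the max flow.
Path Depot→Port (+1); total 1.
Path Depot→Jct3→Port (+1); total 2.
Path Depot→HubB→Port (+1); total 3.
Path Depot→Jct1→Port (+1); total 4.
Path Depot→Y3→Port (+1); total 5.
No residual Depot→Port path; max flow = 5.
Certifying cut of size 5: {Depot→HubB, Depot→Jct1, Depot→Jct3, Depot→Port, Depot→Y3}.

5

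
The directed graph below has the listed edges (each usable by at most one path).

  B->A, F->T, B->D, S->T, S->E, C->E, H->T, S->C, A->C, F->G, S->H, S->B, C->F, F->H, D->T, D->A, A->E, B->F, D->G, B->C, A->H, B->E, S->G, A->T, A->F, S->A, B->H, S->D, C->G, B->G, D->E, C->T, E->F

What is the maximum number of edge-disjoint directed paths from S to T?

6

Assign every edge capacity 1; by Menger, the answer equals the max flow.
Path S→T (+1); total 1.
Path S→A→T (+1); total 2.
Path S→C→T (+1); total 3.
Path S→D→T (+1); total 4.
Path S→H→T (+1); total 5.
Path S→B→F→T (+1); total 6.
No residual S→T path; max flow = 6.
Certifying cut of size 6: {A→T, C→T, D→T, F→T, H→T, S→T}.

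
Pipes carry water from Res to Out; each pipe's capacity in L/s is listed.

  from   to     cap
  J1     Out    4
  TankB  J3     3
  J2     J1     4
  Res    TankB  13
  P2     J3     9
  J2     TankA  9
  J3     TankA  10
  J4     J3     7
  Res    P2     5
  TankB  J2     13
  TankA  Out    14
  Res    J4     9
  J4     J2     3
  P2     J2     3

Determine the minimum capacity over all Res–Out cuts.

18

Augment Res→J4→J3→TankA→Out: bottleneck 7, flow now 7.
Augment Res→J4→J2→TankA→Out: bottleneck 2, flow now 9.
Augment Res→TankB→J3→TankA→Out: bottleneck 3, flow now 12.
Augment Res→TankB→J2→TankA→Out: bottleneck 2, flow now 14.
Augment Res→TankB→J2→J1→Out: bottleneck 4, flow now 18.
No augmenting path remains; maximum flow = 18.
By max-flow min-cut, the minimum cut capacity equals the max flow.
In the residual graph, reachable from Res: {Res, J4, TankB, P2, J3, J2, TankA}.
Min-cut edges: J2→J1 (4), TankA→Out (14); capacity 4 + 14 = 18.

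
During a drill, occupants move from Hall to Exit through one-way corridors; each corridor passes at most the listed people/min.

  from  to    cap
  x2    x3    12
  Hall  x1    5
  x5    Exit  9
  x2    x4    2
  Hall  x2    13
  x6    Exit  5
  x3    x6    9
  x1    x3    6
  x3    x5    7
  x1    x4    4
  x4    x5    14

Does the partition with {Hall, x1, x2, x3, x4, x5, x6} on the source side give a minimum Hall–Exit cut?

Given cut capacity: 9 + 5 = 14.
Augment Hall→x1→x3→x5→Exit: bottleneck 5, flow now 5.
Augment Hall→x2→x3→x5→Exit: bottleneck 2, flow now 7.
Augment Hall→x2→x3→x6→Exit: bottleneck 5, flow now 12.
Augment Hall→x2→x4→x5→Exit: bottleneck 2, flow now 14.
No augmenting path remains; maximum flow = 14.
Cut capacity 14 equals the max flow, so it is a minimum cut.

Yes — it is a minimum cut (capacity 14).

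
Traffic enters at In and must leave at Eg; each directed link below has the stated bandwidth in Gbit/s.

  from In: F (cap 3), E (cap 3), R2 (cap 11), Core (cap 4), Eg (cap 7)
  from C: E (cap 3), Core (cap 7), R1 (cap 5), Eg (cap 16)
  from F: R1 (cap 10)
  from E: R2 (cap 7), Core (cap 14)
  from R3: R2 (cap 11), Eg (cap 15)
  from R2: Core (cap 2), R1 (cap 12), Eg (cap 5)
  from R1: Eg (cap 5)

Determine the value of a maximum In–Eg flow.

17

Augment In→Eg: bottleneck 7, flow now 7.
Augment In→R2→Eg: bottleneck 5, flow now 12.
Augment In→F→R1→Eg: bottleneck 3, flow now 15.
Augment In→R2→R1→Eg: bottleneck 2, flow now 17.
No augmenting path remains; maximum flow = 17.
In the residual graph, reachable from In: {In, F, E, R2, Core, R1}.
Min-cut edges: In→Eg (7), R2→Eg (5), R1→Eg (5); capacity 7 + 5 + 5 = 17.
This cut is saturated, so no flow can exceed 17.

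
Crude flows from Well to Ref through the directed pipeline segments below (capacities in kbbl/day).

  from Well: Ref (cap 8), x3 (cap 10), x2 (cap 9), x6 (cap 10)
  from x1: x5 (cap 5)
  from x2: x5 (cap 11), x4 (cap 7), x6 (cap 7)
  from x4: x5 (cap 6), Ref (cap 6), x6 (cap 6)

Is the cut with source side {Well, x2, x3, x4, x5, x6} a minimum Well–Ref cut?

Yes — it is a minimum cut (capacity 14).

Given cut capacity: 8 + 6 = 14.
Augment Well→Ref: bottleneck 8, flow now 8.
Augment Well→x2→x4→Ref: bottleneck 6, flow now 14.
No augmenting path remains; maximum flow = 14.
Cut capacity 14 equals the max flow, so it is a minimum cut.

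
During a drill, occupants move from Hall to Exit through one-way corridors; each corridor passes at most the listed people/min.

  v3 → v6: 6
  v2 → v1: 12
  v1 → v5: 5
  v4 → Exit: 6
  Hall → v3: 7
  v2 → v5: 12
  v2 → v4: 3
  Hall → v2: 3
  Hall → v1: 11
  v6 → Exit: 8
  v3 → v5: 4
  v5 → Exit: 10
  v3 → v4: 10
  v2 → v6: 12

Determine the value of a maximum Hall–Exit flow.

Augment Hall→v1→v5→Exit: bottleneck 5, flow now 5.
Augment Hall→v2→v4→Exit: bottleneck 3, flow now 8.
Augment Hall→v3→v4→Exit: bottleneck 3, flow now 11.
Augment Hall→v3→v5→Exit: bottleneck 4, flow now 15.
No augmenting path remains; maximum flow = 15.
In the residual graph, reachable from Hall: {Hall, v1}.
Min-cut edges: Hall→v2 (3), Hall→v3 (7), v1→v5 (5); capacity 3 + 7 + 5 = 15.
This cut is saturated, so no flow can exceed 15.

15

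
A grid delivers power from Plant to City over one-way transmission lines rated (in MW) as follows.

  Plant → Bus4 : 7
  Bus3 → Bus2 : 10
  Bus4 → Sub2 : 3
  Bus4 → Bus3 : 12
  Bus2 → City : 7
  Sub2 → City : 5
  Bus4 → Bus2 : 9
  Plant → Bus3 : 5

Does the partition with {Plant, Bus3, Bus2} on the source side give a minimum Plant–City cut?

No — its capacity is 14, but the minimum cut has capacity 10.

Given cut capacity: 7 + 7 = 14.
Augment Plant→Bus4→Sub2→City: bottleneck 3, flow now 3.
Augment Plant→Bus4→Bus2→City: bottleneck 4, flow now 7.
Augment Plant→Bus3→Bus2→City: bottleneck 3, flow now 10.
No augmenting path remains; maximum flow = 10.
In the residual graph, reachable from Plant: {Plant, Bus4, Bus3, Bus2}.
Min-cut edges: Bus4→Sub2 (3), Bus2→City (7); capacity 3 + 7 = 10.
Cut capacity 14 exceeds the max flow 10, so it is not minimum.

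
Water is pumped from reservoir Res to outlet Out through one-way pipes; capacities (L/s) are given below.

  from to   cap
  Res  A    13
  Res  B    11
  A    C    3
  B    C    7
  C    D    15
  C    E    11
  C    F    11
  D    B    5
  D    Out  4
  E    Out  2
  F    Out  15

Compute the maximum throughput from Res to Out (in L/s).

Augment Res→A→C→D→Out: bottleneck 3, flow now 3.
Augment Res→B→C→D→Out: bottleneck 1, flow now 4.
Augment Res→B→C→E→Out: bottleneck 2, flow now 6.
Augment Res→B→C→F→Out: bottleneck 4, flow now 10.
No augmenting path remains; maximum flow = 10.
In the residual graph, reachable from Res: {Res, A, B}.
Min-cut edges: A→C (3), B→C (7); capacity 3 + 7 = 10.
This cut is saturated, so no flow can exceed 10.

10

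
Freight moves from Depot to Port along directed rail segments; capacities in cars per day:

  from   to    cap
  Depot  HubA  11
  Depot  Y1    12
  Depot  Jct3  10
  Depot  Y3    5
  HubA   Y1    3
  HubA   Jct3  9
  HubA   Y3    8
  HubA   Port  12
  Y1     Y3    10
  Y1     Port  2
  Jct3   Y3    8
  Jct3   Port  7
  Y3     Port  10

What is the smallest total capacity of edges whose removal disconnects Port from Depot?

Augment Depot→HubA→Port: bottleneck 11, flow now 11.
Augment Depot→Y1→Port: bottleneck 2, flow now 13.
Augment Depot→Jct3→Port: bottleneck 7, flow now 20.
Augment Depot→Y3→Port: bottleneck 5, flow now 25.
Augment Depot→Y1→Y3→Port: bottleneck 5, flow now 30.
No augmenting path remains; maximum flow = 30.
By max-flow min-cut, the minimum cut capacity equals the max flow.
In the residual graph, reachable from Depot: {Depot, Y1, Jct3, Y3}.
Min-cut edges: Depot→HubA (11), Y1→Port (2), Jct3→Port (7), Y3→Port (10); capacity 11 + 2 + 7 + 10 = 30.

30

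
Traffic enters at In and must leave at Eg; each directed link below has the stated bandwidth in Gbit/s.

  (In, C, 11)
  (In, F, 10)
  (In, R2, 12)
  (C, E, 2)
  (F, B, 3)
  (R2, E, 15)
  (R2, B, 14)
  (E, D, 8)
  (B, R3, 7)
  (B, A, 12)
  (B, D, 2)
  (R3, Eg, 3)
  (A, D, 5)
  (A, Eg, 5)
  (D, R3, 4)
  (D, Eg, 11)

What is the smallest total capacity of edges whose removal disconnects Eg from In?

Augment In→C→E→D→Eg: bottleneck 2, flow now 2.
Augment In→F→B→R3→Eg: bottleneck 3, flow now 5.
Augment In→R2→E→D→Eg: bottleneck 6, flow now 11.
Augment In→R2→B→A→Eg: bottleneck 5, flow now 16.
Augment In→R2→B→D→Eg: bottleneck 1, flow now 17.
No augmenting path remains; maximum flow = 17.
By max-flow min-cut, the minimum cut capacity equals the max flow.
In the residual graph, reachable from In: {In, C, F}.
Min-cut edges: In→R2 (12), C→E (2), F→B (3); capacity 12 + 2 + 3 = 17.

17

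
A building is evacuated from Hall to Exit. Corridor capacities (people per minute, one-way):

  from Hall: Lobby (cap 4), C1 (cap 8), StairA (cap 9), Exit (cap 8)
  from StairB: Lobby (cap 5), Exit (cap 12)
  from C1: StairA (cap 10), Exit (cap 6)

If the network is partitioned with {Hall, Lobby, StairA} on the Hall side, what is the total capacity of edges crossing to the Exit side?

Edges leaving {Hall, Lobby, StairA}: Hall→C1 (8), Hall→Exit (8).
Cut capacity = 8 + 8 = 16.

16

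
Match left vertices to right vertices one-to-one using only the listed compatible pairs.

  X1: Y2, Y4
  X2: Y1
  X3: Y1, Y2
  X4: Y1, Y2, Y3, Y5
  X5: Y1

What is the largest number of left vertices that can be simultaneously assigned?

4

Unit-capacity flow: source→left, listed edges, right→sink; max matching = max flow.
Augmenting path X1→Y2 (+1); matched 1.
Augmenting path X2→Y1 (+1); matched 2.
Augmenting path X4→Y3 (+1); matched 3.
Augmenting path X3→Y2→X1→Y4 (+1); matched 4.
No augmenting path remains; maximum matching = 4.
König certificate: {X1, X3, X4, Y1} is a vertex cover of size 4 (every listed pair touches it), so no matching can be larger.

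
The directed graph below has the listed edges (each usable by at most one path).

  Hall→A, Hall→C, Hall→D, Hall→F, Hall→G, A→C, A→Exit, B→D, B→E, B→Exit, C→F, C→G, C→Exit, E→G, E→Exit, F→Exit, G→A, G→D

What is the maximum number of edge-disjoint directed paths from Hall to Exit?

3

Assign every edge capacity 1; by Menger, the answer equals the max flow.
Path Hall→A→Exit (+1); total 1.
Path Hall→C→Exit (+1); total 2.
Path Hall→F→Exit (+1); total 3.
No residual Hall→Exit path; max flow = 3.
Certifying cut of size 3: {A→Exit, C→Exit, F→Exit}.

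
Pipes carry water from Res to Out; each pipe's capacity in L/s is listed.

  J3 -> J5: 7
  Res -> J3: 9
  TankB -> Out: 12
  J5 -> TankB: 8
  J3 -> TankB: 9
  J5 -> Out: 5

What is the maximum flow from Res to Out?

9

Augment Res→J3→J5→Out: bottleneck 5, flow now 5.
Augment Res→J3→TankB→Out: bottleneck 4, flow now 9.
No augmenting path remains; maximum flow = 9.
In the residual graph, reachable from Res: {Res}.
Min-cut edges: Res→J3 (9); capacity 9 = 9.
This cut is saturated, so no flow can exceed 9.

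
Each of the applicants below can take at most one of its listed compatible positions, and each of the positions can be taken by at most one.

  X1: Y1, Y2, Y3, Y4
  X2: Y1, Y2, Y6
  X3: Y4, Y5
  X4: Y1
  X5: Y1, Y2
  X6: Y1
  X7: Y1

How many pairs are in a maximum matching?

5

Unit-capacity flow: source→left, listed edges, right→sink; max matching = max flow.
Augmenting path X1→Y1 (+1); matched 1.
Augmenting path X2→Y2 (+1); matched 2.
Augmenting path X3→Y4 (+1); matched 3.
Augmenting path X4→Y1→X1→Y3 (+1); matched 4.
Augmenting path X5→Y2→X2→Y6 (+1); matched 5.
No augmenting path remains; maximum matching = 5.
König certificate: {X1, X2, X3, X5, Y1} is a vertex cover of size 5 (every listed pair touches it), so no matching can be larger.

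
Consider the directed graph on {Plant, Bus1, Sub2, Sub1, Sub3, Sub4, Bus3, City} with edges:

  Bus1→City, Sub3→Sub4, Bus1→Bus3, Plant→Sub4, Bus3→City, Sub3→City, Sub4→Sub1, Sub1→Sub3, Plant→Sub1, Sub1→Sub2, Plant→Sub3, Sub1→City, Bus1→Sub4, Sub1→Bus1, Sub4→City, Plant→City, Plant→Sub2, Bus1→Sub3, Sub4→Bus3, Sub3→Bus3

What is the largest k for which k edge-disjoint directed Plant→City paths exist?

4

Assign every edge capacity 1; by Menger, the answer equals the max flow.
Path Plant→City (+1); total 1.
Path Plant→Sub1→City (+1); total 2.
Path Plant→Sub3→City (+1); total 3.
Path Plant→Sub4→City (+1); total 4.
No residual Plant→City path; max flow = 4.
Certifying cut of size 4: {Plant→City, Plant→Sub1, Plant→Sub3, Plant→Sub4}.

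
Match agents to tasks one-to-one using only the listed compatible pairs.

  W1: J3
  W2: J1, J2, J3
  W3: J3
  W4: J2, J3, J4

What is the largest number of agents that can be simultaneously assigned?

Unit-capacity flow: source→left, listed edges, right→sink; max matching = max flow.
Augmenting path W1→J3 (+1); matched 1.
Augmenting path W2→J1 (+1); matched 2.
Augmenting path W4→J2 (+1); matched 3.
No augmenting path remains; maximum matching = 3.
König certificate: {W2, W4, J3} is a vertex cover of size 3 (every listed pair touches it), so no matching can be larger.

3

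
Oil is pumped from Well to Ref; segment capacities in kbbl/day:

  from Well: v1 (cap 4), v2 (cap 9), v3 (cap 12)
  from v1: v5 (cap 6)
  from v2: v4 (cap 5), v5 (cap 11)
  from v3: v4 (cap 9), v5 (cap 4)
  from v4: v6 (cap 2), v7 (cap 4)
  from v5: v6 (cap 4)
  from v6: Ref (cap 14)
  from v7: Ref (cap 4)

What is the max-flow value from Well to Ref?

Augment Well→v1→v5→v6→Ref: bottleneck 4, flow now 4.
Augment Well→v2→v4→v6→Ref: bottleneck 2, flow now 6.
Augment Well→v2→v4→v7→Ref: bottleneck 3, flow now 9.
Augment Well→v3→v4→v7→Ref: bottleneck 1, flow now 10.
No augmenting path remains; maximum flow = 10.
In the residual graph, reachable from Well: {Well, v1, v2, v3, v4, v5}.
Min-cut edges: v4→v6 (2), v4→v7 (4), v5→v6 (4); capacity 2 + 4 + 4 = 10.
This cut is saturated, so no flow can exceed 10.

10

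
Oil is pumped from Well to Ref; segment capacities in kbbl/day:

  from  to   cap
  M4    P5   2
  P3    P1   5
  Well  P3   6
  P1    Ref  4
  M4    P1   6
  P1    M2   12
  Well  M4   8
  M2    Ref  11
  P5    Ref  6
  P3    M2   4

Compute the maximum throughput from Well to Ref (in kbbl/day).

Augment Well→M4→P5→Ref: bottleneck 2, flow now 2.
Augment Well→M4→P1→Ref: bottleneck 4, flow now 6.
Augment Well→P3→M2→Ref: bottleneck 4, flow now 10.
Augment Well→M4→P1→M2→Ref: bottleneck 2, flow now 12.
Augment Well→P3→P1→M2→Ref: bottleneck 2, flow now 14.
No augmenting path remains; maximum flow = 14.
In the residual graph, reachable from Well: {Well}.
Min-cut edges: Well→M4 (8), Well→P3 (6); capacity 8 + 6 = 14.
This cut is saturated, so no flow can exceed 14.

14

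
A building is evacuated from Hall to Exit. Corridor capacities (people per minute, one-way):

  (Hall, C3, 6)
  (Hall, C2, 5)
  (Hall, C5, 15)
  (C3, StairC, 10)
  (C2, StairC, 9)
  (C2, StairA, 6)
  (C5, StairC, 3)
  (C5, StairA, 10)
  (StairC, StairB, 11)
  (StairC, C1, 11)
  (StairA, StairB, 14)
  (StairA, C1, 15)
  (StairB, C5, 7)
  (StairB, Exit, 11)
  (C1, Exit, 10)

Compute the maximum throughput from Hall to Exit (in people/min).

Augment Hall→C3→StairC→StairB→Exit: bottleneck 6, flow now 6.
Augment Hall→C2→StairC→StairB→Exit: bottleneck 5, flow now 11.
Augment Hall→C5→StairC→C1→Exit: bottleneck 3, flow now 14.
Augment Hall→C5→StairA→C1→Exit: bottleneck 7, flow now 21.
No augmenting path remains; maximum flow = 21.
In the residual graph, reachable from Hall: {Hall, C3, C2, C5, StairC, StairA, StairB, C1}.
Min-cut edges: StairB→Exit (11), C1→Exit (10); capacity 11 + 10 = 21.
This cut is saturated, so no flow can exceed 21.

21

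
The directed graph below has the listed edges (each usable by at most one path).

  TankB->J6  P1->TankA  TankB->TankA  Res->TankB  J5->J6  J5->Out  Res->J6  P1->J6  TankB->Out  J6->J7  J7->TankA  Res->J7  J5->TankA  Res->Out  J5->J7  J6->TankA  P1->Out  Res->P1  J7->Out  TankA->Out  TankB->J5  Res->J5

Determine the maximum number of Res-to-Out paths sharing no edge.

Assign every edge capacity 1; by Menger, the answer equals the max flow.
Path Res→Out (+1); total 1.
Path Res→TankB→Out (+1); total 2.
Path Res→J5→Out (+1); total 3.
Path Res→P1→Out (+1); total 4.
Path Res→J7→Out (+1); total 5.
Path Res→J6→TankA→Out (+1); total 6.
No residual Res→Out path; max flow = 6.
Certifying cut of size 6: {Res→J5, Res→J6, Res→J7, Res→Out, Res→P1, Res→TankB}.

6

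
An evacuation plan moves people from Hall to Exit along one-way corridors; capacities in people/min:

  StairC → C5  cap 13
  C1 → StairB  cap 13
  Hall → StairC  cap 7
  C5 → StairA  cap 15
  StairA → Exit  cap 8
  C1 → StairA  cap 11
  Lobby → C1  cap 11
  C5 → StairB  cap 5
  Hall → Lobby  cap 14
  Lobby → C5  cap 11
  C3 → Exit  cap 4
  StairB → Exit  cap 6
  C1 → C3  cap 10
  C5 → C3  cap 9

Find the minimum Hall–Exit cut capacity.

18

Augment Hall→StairC→C5→StairA→Exit: bottleneck 7, flow now 7.
Augment Hall→Lobby→C5→StairA→Exit: bottleneck 1, flow now 8.
Augment Hall→Lobby→C5→StairB→Exit: bottleneck 5, flow now 13.
Augment Hall→Lobby→C5→C3→Exit: bottleneck 4, flow now 17.
Augment Hall→Lobby→C1→StairB→Exit: bottleneck 1, flow now 18.
No augmenting path remains; maximum flow = 18.
By max-flow min-cut, the minimum cut capacity equals the max flow.
In the residual graph, reachable from Hall: {Hall, StairC, Lobby, C5, C1, StairA, StairB, C3}.
Min-cut edges: StairA→Exit (8), StairB→Exit (6), C3→Exit (4); capacity 8 + 6 + 4 = 18.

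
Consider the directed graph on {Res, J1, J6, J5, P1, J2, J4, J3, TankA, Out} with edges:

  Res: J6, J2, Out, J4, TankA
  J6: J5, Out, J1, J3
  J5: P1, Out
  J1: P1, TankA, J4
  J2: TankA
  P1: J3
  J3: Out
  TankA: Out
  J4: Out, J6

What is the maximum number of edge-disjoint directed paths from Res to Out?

Assign every edge capacity 1; by Menger, the answer equals the max flow.
Path Res→Out (+1); total 1.
Path Res→J6→Out (+1); total 2.
Path Res→J4→Out (+1); total 3.
Path Res→TankA→Out (+1); total 4.
No residual Res→Out path; max flow = 4.
Certifying cut of size 4: {Res→J4, Res→J6, Res→Out, TankA→Out}.

4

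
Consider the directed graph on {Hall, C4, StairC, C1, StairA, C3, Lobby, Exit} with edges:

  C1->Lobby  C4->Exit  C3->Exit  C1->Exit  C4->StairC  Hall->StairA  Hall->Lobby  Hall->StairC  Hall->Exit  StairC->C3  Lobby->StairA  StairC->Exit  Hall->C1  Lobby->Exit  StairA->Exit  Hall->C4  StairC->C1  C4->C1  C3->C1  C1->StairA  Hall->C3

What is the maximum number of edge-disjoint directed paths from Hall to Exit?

7

Assign every edge capacity 1; by Menger, the answer equals the max flow.
Path Hall→Exit (+1); total 1.
Path Hall→C4→Exit (+1); total 2.
Path Hall→StairC→Exit (+1); total 3.
Path Hall→C1→Exit (+1); total 4.
Path Hall→StairA→Exit (+1); total 5.
Path Hall→C3→Exit (+1); total 6.
Path Hall→Lobby→Exit (+1); total 7.
No residual Hall→Exit path; max flow = 7.
Certifying cut of size 7: {Hall→C1, Hall→C3, Hall→C4, Hall→Exit, Hall→Lobby, Hall→StairA, Hall→StairC}.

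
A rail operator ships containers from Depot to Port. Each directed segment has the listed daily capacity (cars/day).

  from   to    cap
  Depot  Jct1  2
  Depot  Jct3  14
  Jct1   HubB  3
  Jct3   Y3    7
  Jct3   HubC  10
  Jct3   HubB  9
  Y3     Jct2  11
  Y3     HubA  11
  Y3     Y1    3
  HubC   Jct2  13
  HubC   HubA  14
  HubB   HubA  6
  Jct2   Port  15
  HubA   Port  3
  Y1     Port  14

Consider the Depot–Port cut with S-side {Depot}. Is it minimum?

Yes — it is a minimum cut (capacity 16).

Given cut capacity: 2 + 14 = 16.
Augment Depot→Jct1→HubB→HubA→Port: bottleneck 2, flow now 2.
Augment Depot→Jct3→Y3→Jct2→Port: bottleneck 7, flow now 9.
Augment Depot→Jct3→HubC→Jct2→Port: bottleneck 7, flow now 16.
No augmenting path remains; maximum flow = 16.
Cut capacity 16 equals the max flow, so it is a minimum cut.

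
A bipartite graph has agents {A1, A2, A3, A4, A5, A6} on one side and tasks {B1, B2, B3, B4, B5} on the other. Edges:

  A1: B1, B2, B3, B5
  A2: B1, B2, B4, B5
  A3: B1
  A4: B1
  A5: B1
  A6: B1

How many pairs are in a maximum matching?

Unit-capacity flow: source→left, listed edges, right→sink; max matching = max flow.
Augmenting path A1→B1 (+1); matched 1.
Augmenting path A2→B2 (+1); matched 2.
Augmenting path A3→B1→A1→B3 (+1); matched 3.
No augmenting path remains; maximum matching = 3.
König certificate: {A1, A2, B1} is a vertex cover of size 3 (every listed pair touches it), so no matching can be larger.

3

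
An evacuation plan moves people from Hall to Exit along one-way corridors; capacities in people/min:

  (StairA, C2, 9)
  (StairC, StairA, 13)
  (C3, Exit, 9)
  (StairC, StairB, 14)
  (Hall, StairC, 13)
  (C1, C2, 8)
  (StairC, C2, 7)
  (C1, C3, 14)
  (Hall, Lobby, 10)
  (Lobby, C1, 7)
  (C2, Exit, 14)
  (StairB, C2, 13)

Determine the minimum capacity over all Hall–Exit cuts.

Augment Hall→StairC→C2→Exit: bottleneck 7, flow now 7.
Augment Hall→StairC→StairB→C2→Exit: bottleneck 6, flow now 13.
Augment Hall→Lobby→C1→C2→Exit: bottleneck 1, flow now 14.
Augment Hall→Lobby→C1→C3→Exit: bottleneck 6, flow now 20.
No augmenting path remains; maximum flow = 20.
By max-flow min-cut, the minimum cut capacity equals the max flow.
In the residual graph, reachable from Hall: {Hall, Lobby}.
Min-cut edges: Hall→StairC (13), Lobby→C1 (7); capacity 13 + 7 = 20.

20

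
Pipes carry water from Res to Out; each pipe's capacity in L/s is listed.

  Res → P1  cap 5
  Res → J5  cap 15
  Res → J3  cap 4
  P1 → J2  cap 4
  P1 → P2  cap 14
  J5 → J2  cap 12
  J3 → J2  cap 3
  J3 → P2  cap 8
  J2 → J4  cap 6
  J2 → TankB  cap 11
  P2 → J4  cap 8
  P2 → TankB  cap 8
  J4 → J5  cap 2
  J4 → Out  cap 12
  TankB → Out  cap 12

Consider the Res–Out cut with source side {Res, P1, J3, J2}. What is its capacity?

54

Edges leaving {Res, P1, J3, J2}: Res→J5 (15), P1→P2 (14), J3→P2 (8), J2→J4 (6), J2→TankB (11).
Cut capacity = 15 + 14 + 8 + 6 + 11 = 54.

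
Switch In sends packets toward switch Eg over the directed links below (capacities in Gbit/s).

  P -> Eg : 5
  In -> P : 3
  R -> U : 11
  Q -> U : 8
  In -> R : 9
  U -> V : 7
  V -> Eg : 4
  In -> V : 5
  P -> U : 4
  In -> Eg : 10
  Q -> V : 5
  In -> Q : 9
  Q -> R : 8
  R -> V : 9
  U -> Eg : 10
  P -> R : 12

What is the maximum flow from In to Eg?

27

Augment In→Eg: bottleneck 10, flow now 10.
Augment In→P→Eg: bottleneck 3, flow now 13.
Augment In→V→Eg: bottleneck 4, flow now 17.
Augment In→Q→U→Eg: bottleneck 8, flow now 25.
Augment In→R→U→Eg: bottleneck 2, flow now 27.
No augmenting path remains; maximum flow = 27.
In the residual graph, reachable from In: {In, Q, R, U, V}.
Min-cut edges: In→P (3), In→Eg (10), U→Eg (10), V→Eg (4); capacity 3 + 10 + 10 + 4 = 27.
This cut is saturated, so no flow can exceed 27.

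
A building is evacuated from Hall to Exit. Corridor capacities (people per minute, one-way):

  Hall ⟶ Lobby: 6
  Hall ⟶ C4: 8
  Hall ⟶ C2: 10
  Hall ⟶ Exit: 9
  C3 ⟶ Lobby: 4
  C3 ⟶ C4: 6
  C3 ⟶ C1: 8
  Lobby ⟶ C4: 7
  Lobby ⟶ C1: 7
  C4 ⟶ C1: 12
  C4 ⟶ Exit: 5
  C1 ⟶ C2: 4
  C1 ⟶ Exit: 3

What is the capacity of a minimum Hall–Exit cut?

17

Augment Hall→Exit: bottleneck 9, flow now 9.
Augment Hall→C4→Exit: bottleneck 5, flow now 14.
Augment Hall→Lobby→C1→Exit: bottleneck 3, flow now 17.
No augmenting path remains; maximum flow = 17.
By max-flow min-cut, the minimum cut capacity equals the max flow.
In the residual graph, reachable from Hall: {Hall, Lobby, C4, C1, C2}.
Min-cut edges: Hall→Exit (9), C4→Exit (5), C1→Exit (3); capacity 9 + 5 + 3 = 17.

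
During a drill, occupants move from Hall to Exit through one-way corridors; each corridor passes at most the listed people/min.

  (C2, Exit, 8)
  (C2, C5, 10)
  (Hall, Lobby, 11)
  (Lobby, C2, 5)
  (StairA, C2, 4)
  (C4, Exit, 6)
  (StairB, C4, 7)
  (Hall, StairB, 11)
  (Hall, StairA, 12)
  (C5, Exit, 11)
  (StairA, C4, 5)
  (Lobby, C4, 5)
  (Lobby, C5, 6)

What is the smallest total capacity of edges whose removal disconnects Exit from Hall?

Augment Hall→StairA→C4→Exit: bottleneck 5, flow now 5.
Augment Hall→StairA→C2→Exit: bottleneck 4, flow now 9.
Augment Hall→StairB→C4→Exit: bottleneck 1, flow now 10.
Augment Hall→Lobby→C2→Exit: bottleneck 4, flow now 14.
Augment Hall→Lobby→C5→Exit: bottleneck 6, flow now 20.
Augment Hall→Lobby→C2→C5→Exit: bottleneck 1, flow now 21.
No augmenting path remains; maximum flow = 21.
By max-flow min-cut, the minimum cut capacity equals the max flow.
In the residual graph, reachable from Hall: {Hall, StairA, StairB, C4}.
Min-cut edges: Hall→Lobby (11), StairA→C2 (4), C4→Exit (6); capacity 11 + 4 + 6 = 21.

21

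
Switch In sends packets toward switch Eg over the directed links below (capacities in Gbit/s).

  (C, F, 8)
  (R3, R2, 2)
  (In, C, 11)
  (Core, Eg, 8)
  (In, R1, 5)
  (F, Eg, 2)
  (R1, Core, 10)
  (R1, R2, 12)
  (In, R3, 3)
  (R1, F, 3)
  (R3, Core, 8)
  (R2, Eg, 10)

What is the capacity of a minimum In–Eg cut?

10

Augment In→R1→R2→Eg: bottleneck 5, flow now 5.
Augment In→R3→R2→Eg: bottleneck 2, flow now 7.
Augment In→R3→Core→Eg: bottleneck 1, flow now 8.
Augment In→C→F→Eg: bottleneck 2, flow now 10.
No augmenting path remains; maximum flow = 10.
By max-flow min-cut, the minimum cut capacity equals the max flow.
In the residual graph, reachable from In: {In, C, F}.
Min-cut edges: In→R1 (5), In→R3 (3), F→Eg (2); capacity 5 + 3 + 2 = 10.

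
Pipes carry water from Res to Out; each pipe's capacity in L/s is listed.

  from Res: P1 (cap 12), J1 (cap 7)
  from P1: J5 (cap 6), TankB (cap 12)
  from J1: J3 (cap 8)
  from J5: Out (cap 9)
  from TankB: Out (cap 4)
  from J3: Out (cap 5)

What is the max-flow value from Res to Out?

Augment Res→P1→J5→Out: bottleneck 6, flow now 6.
Augment Res→P1→TankB→Out: bottleneck 4, flow now 10.
Augment Res→J1→J3→Out: bottleneck 5, flow now 15.
No augmenting path remains; maximum flow = 15.
In the residual graph, reachable from Res: {Res, P1, J1, TankB, J3}.
Min-cut edges: P1→J5 (6), TankB→Out (4), J3→Out (5); capacity 6 + 4 + 5 = 15.
This cut is saturated, so no flow can exceed 15.

15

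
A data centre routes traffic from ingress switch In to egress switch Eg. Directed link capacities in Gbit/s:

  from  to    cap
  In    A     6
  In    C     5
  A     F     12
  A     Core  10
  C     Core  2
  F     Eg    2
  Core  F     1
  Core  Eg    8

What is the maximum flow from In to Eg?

Augment In→A→F→Eg: bottleneck 2, flow now 2.
Augment In→A→Core→Eg: bottleneck 4, flow now 6.
Augment In→C→Core→Eg: bottleneck 2, flow now 8.
No augmenting path remains; maximum flow = 8.
In the residual graph, reachable from In: {In, C}.
Min-cut edges: In→A (6), C→Core (2); capacity 6 + 2 = 8.
This cut is saturated, so no flow can exceed 8.

8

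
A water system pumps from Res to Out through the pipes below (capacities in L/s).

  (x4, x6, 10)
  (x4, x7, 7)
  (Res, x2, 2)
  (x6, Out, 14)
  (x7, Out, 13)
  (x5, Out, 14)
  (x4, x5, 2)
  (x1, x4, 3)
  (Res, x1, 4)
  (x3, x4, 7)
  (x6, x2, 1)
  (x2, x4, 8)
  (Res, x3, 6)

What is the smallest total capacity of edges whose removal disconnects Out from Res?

11

Augment Res→x1→x4→x5→Out: bottleneck 2, flow now 2.
Augment Res→x1→x4→x6→Out: bottleneck 1, flow now 3.
Augment Res→x2→x4→x6→Out: bottleneck 2, flow now 5.
Augment Res→x3→x4→x6→Out: bottleneck 6, flow now 11.
No augmenting path remains; maximum flow = 11.
By max-flow min-cut, the minimum cut capacity equals the max flow.
In the residual graph, reachable from Res: {Res, x1}.
Min-cut edges: Res→x2 (2), Res→x3 (6), x1→x4 (3); capacity 2 + 6 + 3 = 11.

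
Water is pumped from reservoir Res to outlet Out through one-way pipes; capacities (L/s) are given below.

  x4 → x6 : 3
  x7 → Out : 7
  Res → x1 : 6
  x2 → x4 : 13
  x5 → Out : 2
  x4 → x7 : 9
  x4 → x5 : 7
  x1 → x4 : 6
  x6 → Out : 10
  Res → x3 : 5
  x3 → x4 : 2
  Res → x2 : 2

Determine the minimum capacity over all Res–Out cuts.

10

Augment Res→x1→x4→x5→Out: bottleneck 2, flow now 2.
Augment Res→x1→x4→x6→Out: bottleneck 3, flow now 5.
Augment Res→x1→x4→x7→Out: bottleneck 1, flow now 6.
Augment Res→x2→x4→x7→Out: bottleneck 2, flow now 8.
Augment Res→x3→x4→x7→Out: bottleneck 2, flow now 10.
No augmenting path remains; maximum flow = 10.
By max-flow min-cut, the minimum cut capacity equals the max flow.
In the residual graph, reachable from Res: {Res, x3}.
Min-cut edges: Res→x1 (6), Res→x2 (2), x3→x4 (2); capacity 6 + 2 + 2 = 10.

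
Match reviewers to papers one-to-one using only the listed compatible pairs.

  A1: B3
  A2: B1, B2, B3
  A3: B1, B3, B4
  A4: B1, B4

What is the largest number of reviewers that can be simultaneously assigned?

4

Unit-capacity flow: source→left, listed edges, right→sink; max matching = max flow.
Augmenting path A1→B3 (+1); matched 1.
Augmenting path A2→B1 (+1); matched 2.
Augmenting path A3→B4 (+1); matched 3.
Augmenting path A4→B1→A2→B2 (+1); matched 4.
No augmenting path remains; maximum matching = 4.
König certificate: {A1, A2, A3, A4} is a vertex cover of size 4 (every listed pair touches it), so no matching can be larger.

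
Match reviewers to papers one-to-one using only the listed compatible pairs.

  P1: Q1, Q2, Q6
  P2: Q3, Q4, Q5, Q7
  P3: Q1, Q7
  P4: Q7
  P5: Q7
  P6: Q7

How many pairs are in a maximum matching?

4

Unit-capacity flow: source→left, listed edges, right→sink; max matching = max flow.
Augmenting path P1→Q1 (+1); matched 1.
Augmenting path P2→Q3 (+1); matched 2.
Augmenting path P3→Q7 (+1); matched 3.
Augmenting path P4→Q7→P3→Q1→P1→Q2 (+1); matched 4.
No augmenting path remains; maximum matching = 4.
König certificate: {P1, P2, P3, Q7} is a vertex cover of size 4 (every listed pair touches it), so no matching can be larger.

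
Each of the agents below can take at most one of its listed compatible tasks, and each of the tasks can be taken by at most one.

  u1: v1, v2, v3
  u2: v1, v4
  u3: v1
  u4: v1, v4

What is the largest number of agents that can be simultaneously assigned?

3

Unit-capacity flow: source→left, listed edges, right→sink; max matching = max flow.
Augmenting path u1→v1 (+1); matched 1.
Augmenting path u2→v4 (+1); matched 2.
Augmenting path u3→v1→u1→v2 (+1); matched 3.
No augmenting path remains; maximum matching = 3.
König certificate: {u1, v1, v4} is a vertex cover of size 3 (every listed pair touches it), so no matching can be larger.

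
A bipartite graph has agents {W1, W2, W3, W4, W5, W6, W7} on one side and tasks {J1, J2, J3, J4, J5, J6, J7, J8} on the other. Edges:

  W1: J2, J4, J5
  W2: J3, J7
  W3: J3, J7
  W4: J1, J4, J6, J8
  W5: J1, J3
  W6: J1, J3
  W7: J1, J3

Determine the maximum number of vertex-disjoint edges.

Unit-capacity flow: source→left, listed edges, right→sink; max matching = max flow.
Augmenting path W1→J2 (+1); matched 1.
Augmenting path W2→J3 (+1); matched 2.
Augmenting path W3→J7 (+1); matched 3.
Augmenting path W4→J1 (+1); matched 4.
Augmenting path W5→J1→W4→J4 (+1); matched 5.
No augmenting path remains; maximum matching = 5.
König certificate: {W1, W4, J1, J3, J7} is a vertex cover of size 5 (every listed pair touches it), so no matching can be larger.

5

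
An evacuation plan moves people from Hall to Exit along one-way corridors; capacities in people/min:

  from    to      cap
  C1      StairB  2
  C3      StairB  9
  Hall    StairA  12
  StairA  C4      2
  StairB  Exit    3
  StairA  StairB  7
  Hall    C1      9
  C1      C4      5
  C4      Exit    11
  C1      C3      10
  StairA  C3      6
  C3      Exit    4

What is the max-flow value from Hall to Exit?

Augment Hall→StairA→C3→Exit: bottleneck 4, flow now 4.
Augment Hall→StairA→C4→Exit: bottleneck 2, flow now 6.
Augment Hall→StairA→StairB→Exit: bottleneck 3, flow now 9.
Augment Hall→C1→C4→Exit: bottleneck 5, flow now 14.
No augmenting path remains; maximum flow = 14.
In the residual graph, reachable from Hall: {Hall, StairA, C1, C3, StairB}.
Min-cut edges: StairA→C4 (2), C1→C4 (5), C3→Exit (4), StairB→Exit (3); capacity 2 + 5 + 4 + 3 = 14.
This cut is saturated, so no flow can exceed 14.

14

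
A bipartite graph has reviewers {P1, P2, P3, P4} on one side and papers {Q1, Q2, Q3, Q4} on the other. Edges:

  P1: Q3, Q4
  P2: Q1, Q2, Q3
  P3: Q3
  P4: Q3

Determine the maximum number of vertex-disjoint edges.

Unit-capacity flow: source→left, listed edges, right→sink; max matching = max flow.
Augmenting path P1→Q3 (+1); matched 1.
Augmenting path P2→Q1 (+1); matched 2.
Augmenting path P3→Q3→P1→Q4 (+1); matched 3.
No augmenting path remains; maximum matching = 3.
König certificate: {P1, P2, Q3} is a vertex cover of size 3 (every listed pair touches it), so no matching can be larger.

3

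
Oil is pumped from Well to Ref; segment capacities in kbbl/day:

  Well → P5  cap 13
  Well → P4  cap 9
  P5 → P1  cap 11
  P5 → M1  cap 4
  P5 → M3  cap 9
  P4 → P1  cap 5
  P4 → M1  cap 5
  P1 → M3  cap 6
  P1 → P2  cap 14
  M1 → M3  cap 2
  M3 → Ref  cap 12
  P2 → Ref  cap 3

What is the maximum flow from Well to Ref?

15

Augment Well→P5→M3→Ref: bottleneck 9, flow now 9.
Augment Well→P5→P1→M3→Ref: bottleneck 3, flow now 12.
Augment Well→P5→P1→P2→Ref: bottleneck 1, flow now 13.
Augment Well→P4→P1→P2→Ref: bottleneck 2, flow now 15.
No augmenting path remains; maximum flow = 15.
In the residual graph, reachable from Well: {Well, P5, P4, P1, M1, M3, P2}.
Min-cut edges: M3→Ref (12), P2→Ref (3); capacity 12 + 3 = 15.
This cut is saturated, so no flow can exceed 15.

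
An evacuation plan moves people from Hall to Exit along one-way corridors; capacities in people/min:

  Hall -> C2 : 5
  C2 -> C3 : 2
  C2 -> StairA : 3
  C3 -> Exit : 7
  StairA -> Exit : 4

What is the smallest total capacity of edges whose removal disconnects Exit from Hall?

5

Augment Hall→C2→C3→Exit: bottleneck 2, flow now 2.
Augment Hall→C2→StairA→Exit: bottleneck 3, flow now 5.
No augmenting path remains; maximum flow = 5.
By max-flow min-cut, the minimum cut capacity equals the max flow.
In the residual graph, reachable from Hall: {Hall}.
Min-cut edges: Hall→C2 (5); capacity 5 = 5.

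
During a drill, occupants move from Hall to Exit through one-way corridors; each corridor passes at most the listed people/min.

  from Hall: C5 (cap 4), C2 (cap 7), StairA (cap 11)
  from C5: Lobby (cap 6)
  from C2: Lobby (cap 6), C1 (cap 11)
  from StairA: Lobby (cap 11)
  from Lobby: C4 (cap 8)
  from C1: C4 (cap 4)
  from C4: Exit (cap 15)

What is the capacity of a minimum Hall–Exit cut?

12

Augment Hall→C5→Lobby→C4→Exit: bottleneck 4, flow now 4.
Augment Hall→C2→Lobby→C4→Exit: bottleneck 4, flow now 8.
Augment Hall→C2→C1→C4→Exit: bottleneck 3, flow now 11.
Augment Hall→StairA→Lobby→C2→C1→C4→Exit: bottleneck 1, flow now 12. (uses reverse residual edge)
No augmenting path remains; maximum flow = 12.
By max-flow min-cut, the minimum cut capacity equals the max flow.
In the residual graph, reachable from Hall: {Hall, C5, C2, StairA, Lobby, C1}.
Min-cut edges: Lobby→C4 (8), C1→C4 (4); capacity 8 + 4 = 12.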